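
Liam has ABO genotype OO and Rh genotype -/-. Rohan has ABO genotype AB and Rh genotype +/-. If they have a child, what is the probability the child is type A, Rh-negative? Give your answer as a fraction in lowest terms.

ABO cross OO × AB → offspring phenotypes: 1/2 A, 1/2 B.
Rh cross -/- × +/- → 1/2 Rh+, 1/2 Rh-.
Independent loci: P(type A, Rh-negative) = 1/2 × 1/2 = 1/4.

1/4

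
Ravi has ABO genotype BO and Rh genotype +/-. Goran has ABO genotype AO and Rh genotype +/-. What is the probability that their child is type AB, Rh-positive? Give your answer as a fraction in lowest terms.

ABO cross BO × AO → offspring phenotypes: 1/4 O, 1/4 A, 1/4 B, 1/4 AB.
Rh cross +/- × +/- → 3/4 Rh+, 1/4 Rh-.
Independent loci: P(type AB, Rh-positive) = 1/4 × 3/4 = 3/16.

3/16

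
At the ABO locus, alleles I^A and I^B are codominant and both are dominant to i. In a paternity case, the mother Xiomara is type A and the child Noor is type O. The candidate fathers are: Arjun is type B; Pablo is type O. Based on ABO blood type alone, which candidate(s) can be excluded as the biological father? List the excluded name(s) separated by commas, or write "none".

A candidate is excluded only if no genotype consistent with his phenotype could produce a type O child with a type A mother.
Every candidate has at least one consistent genotype combination, so none can be excluded.

none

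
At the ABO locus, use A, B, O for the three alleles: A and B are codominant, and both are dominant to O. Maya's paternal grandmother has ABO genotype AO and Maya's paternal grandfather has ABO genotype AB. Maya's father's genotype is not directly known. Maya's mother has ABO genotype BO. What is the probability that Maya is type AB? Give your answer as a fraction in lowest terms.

Maya's father's ABO genotype from AO × AB: 1/4 AA, 1/4 AB, 1/4 AO, 1/4 BO.
Crossing each possibility with the mother BO and summing P(type AB): 1/4·1/2 + 1/4·1/4 + 1/4·1/4 + 1/4·0 = 1/4.

1/4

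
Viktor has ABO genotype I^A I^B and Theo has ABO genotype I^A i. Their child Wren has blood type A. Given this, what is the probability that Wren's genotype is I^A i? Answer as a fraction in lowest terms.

1/2

Cross I^A I^B × I^A i → 1/4 I^A I^A, 1/4 I^A I^B, 1/4 I^A i, 1/4 I^B i.
Type-A genotypes among offspring: I^A I^A (1/4), I^A i (1/4); total 1/2.
P(I^A i | type A) = (1/4) / (1/2) = 1/2.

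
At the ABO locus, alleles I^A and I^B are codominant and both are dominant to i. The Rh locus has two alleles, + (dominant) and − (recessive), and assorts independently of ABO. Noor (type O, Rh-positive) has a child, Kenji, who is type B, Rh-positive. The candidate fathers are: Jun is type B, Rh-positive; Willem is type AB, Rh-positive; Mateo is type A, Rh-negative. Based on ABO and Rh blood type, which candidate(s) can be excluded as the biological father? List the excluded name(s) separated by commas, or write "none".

Mateo

A candidate is excluded only if no genotype consistent with his phenotype could produce a type B, Rh-positive child with a type O, Rh-positive mother.
Mateo (type A, Rh-): no genotype consistent with that phenotype can produce a type-B Rh+ child with a type-O mother.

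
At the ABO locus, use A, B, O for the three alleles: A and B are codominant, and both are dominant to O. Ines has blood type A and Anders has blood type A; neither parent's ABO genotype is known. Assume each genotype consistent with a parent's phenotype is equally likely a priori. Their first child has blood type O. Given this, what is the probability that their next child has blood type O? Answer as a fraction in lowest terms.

1/4

Possible genotypes: Ines ∈ {AA, AO}; Anders ∈ {AA, AO}.
Weight each parental genotype pair by prior × P(type-O child):
  AO × AO: posterior weight 1; P(next child type O) = 1/4.
Weighted sum = 1/4.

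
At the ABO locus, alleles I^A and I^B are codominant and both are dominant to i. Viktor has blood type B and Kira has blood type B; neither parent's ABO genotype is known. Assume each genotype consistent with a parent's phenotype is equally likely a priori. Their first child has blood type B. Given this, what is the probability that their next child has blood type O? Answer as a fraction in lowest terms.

Possible genotypes: Viktor ∈ {I^B I^B, I^B i}; Kira ∈ {I^B I^B, I^B i}.
Weight each parental genotype pair by prior × P(type-B child):
  I^B I^B × I^B I^B: posterior weight 4/15; P(next child type O) = 0.
  I^B I^B × I^B i: posterior weight 4/15; P(next child type O) = 0.
  I^B i × I^B I^B: posterior weight 4/15; P(next child type O) = 0.
  I^B i × I^B i: posterior weight 1/5; P(next child type O) = 1/4.
Weighted sum = 1/20.

1/20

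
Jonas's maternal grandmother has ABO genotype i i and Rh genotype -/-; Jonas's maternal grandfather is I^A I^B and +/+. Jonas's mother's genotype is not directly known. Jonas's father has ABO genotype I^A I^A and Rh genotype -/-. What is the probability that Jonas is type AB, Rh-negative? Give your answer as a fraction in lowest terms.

Jonas's mother's ABO genotype from i i × I^A I^B: 1/2 I^A i, 1/2 I^B i.
Crossing each possibility with the father I^A I^A and summing P(type AB): 1/2·0 + 1/2·1/2 = 1/4.
Similarly for Rh via the mother's Rh distribution: P(Rh-) = 1/2.
Independent loci: 1/4 × 1/2 = 1/8.

1/8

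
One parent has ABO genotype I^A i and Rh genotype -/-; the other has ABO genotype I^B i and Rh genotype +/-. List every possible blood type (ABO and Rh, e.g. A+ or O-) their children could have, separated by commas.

O+, O-, A+, A-, B+, B-, AB+, AB-

Gametes from I^A i × I^B i give offspring ABO genotypes I^A I^B, I^A i, I^B i, i i, i.e. phenotypes O, A, B, AB.
Rh cross -/- × +/- → phenotypes Rh+, Rh-.
Combining independently: O+, O-, A+, A-, B+, B-, AB+, AB-.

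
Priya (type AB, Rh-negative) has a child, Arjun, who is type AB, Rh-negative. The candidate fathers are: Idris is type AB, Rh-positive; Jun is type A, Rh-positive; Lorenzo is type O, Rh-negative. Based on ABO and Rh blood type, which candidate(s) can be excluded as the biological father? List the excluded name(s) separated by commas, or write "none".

A candidate is excluded only if no genotype consistent with his phenotype could produce a type AB, Rh-negative child with a type AB, Rh-negative mother.
Lorenzo (type O, Rh-): no genotype consistent with that phenotype can produce a type-AB Rh- child with a type-AB mother.

Lorenzo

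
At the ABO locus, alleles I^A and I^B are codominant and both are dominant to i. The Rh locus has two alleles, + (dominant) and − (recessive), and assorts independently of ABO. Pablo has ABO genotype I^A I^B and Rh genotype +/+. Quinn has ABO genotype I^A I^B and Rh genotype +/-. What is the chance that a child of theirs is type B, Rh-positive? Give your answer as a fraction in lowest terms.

ABO cross I^A I^B × I^A I^B → offspring phenotypes: 1/4 A, 1/4 B, 1/2 AB.
Rh cross +/+ × +/- → 1 Rh+.
Independent loci: P(type B, Rh-positive) = 1/4 × 1 = 1/4.

1/4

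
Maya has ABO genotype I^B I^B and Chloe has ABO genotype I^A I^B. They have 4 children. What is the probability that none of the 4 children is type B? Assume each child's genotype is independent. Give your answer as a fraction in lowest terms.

ABO cross I^B I^B × I^A I^B → 1/2 B, 1/2 AB.
So P(type B) = 1/2 per child.
P(not type B) = 1/2 for one child; (1/2)^4 = 1/16.

1/16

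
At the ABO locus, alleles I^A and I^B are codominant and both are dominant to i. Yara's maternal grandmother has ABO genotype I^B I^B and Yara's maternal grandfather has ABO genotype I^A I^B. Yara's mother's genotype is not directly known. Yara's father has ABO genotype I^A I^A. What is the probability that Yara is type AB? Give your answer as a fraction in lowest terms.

3/4

Yara's mother's ABO genotype from I^B I^B × I^A I^B: 1/2 I^A I^B, 1/2 I^B I^B.
Crossing each possibility with the father I^A I^A and summing P(type AB): 1/2·1/2 + 1/2·1 = 3/4.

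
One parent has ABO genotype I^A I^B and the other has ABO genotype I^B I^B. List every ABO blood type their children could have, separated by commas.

Gametes from I^A I^B × I^B I^B give offspring ABO genotypes I^A I^B, I^B I^B, i.e. phenotypes B, AB.

B, AB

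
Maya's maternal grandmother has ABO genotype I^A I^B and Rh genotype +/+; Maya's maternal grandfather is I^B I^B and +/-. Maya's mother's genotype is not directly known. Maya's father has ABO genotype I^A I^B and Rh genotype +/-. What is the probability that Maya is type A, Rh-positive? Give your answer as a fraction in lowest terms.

Maya's mother's ABO genotype from I^A I^B × I^B I^B: 1/2 I^A I^B, 1/2 I^B I^B.
Crossing each possibility with the father I^A I^B and summing P(type A): 1/2·1/4 + 1/2·0 = 1/8.
Similarly for Rh via the mother's Rh distribution: P(Rh+) = 7/8.
Independent loci: 1/8 × 7/8 = 7/64.

7/64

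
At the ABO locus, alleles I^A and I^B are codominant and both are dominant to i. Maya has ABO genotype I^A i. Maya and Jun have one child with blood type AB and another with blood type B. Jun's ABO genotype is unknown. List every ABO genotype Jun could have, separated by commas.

I^A I^B, I^B I^B, I^B i

For each candidate genotype of Jun, check whether crossing it with I^A i can produce every observed child phenotype.
  I^A I^A → possible child types {A} ✗
  I^A I^B → possible child types {A, B, AB} ✓
  I^A i → possible child types {O, A} ✗
  I^B I^B → possible child types {B, AB} ✓
  I^B i → possible child types {O, A, B, AB} ✓
  i i → possible child types {O, A} ✗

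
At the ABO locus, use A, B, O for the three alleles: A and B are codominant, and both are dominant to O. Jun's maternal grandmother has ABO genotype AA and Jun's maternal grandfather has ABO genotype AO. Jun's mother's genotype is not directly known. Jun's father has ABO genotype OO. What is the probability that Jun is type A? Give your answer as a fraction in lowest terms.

3/4

Jun's mother's ABO genotype from AA × AO: 1/2 AA, 1/2 AO.
Crossing each possibility with the father OO and summing P(type A): 1/2·1 + 1/2·1/2 = 3/4.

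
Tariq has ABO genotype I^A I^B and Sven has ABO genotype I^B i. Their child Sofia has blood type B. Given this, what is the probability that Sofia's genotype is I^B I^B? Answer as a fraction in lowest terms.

Cross I^A I^B × I^B i → 1/4 I^A I^B, 1/4 I^A i, 1/4 I^B I^B, 1/4 I^B i.
Type-B genotypes among offspring: I^B I^B (1/4), I^B i (1/4); total 1/2.
P(I^B I^B | type B) = (1/4) / (1/2) = 1/2.

1/2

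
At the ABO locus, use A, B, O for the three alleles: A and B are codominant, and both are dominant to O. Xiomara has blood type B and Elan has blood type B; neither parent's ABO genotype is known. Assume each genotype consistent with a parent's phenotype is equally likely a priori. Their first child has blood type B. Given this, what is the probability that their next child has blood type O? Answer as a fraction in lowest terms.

1/20

Possible genotypes: Xiomara ∈ {BB, BO}; Elan ∈ {BB, BO}.
Weight each parental genotype pair by prior × P(type-B child):
  BB × BB: posterior weight 4/15; P(next child type O) = 0.
  BB × BO: posterior weight 4/15; P(next child type O) = 0.
  BO × BB: posterior weight 4/15; P(next child type O) = 0.
  BO × BO: posterior weight 1/5; P(next child type O) = 1/4.
Weighted sum = 1/20.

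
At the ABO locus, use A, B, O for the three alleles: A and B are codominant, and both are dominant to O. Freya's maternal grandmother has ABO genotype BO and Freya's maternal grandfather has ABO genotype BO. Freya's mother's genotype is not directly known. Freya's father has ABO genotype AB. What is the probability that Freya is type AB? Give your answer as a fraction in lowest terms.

Freya's mother's ABO genotype from BO × BO: 1/4 BB, 1/2 BO, 1/4 OO.
Crossing each possibility with the father AB and summing P(type AB): 1/4·1/2 + 1/2·1/4 + 1/4·0 = 1/4.

1/4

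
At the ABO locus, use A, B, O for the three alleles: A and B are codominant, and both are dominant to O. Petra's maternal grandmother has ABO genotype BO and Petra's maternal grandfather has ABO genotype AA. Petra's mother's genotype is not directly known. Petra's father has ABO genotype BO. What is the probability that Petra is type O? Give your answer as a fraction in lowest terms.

Petra's mother's ABO genotype from BO × AA: 1/2 AB, 1/2 AO.
Crossing each possibility with the father BO and summing P(type O): 1/2·0 + 1/2·1/4 = 1/8.

1/8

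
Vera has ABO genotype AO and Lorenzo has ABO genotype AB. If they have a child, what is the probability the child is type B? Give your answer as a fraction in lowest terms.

ABO cross AO × AB → offspring phenotypes: 1/2 A, 1/4 B, 1/4 AB.
So P(type B) = 1/4.

1/4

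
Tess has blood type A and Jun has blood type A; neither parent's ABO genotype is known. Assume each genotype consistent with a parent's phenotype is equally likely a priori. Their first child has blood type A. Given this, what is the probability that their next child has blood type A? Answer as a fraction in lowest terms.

19/20

Possible genotypes: Tess ∈ {I^A I^A, I^A i}; Jun ∈ {I^A I^A, I^A i}.
Weight each parental genotype pair by prior × P(type-A child):
  I^A I^A × I^A I^A: posterior weight 4/15; P(next child type A) = 1.
  I^A I^A × I^A i: posterior weight 4/15; P(next child type A) = 1.
  I^A i × I^A I^A: posterior weight 4/15; P(next child type A) = 1.
  I^A i × I^A i: posterior weight 1/5; P(next child type A) = 3/4.
Weighted sum = 19/20.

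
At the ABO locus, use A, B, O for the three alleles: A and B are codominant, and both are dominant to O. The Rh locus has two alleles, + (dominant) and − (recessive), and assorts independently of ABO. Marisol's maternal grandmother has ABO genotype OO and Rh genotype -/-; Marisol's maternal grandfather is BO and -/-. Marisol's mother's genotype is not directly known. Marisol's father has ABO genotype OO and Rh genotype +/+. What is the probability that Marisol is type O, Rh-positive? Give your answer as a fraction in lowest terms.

3/4

Marisol's mother's ABO genotype from OO × BO: 1/2 BO, 1/2 OO.
Crossing each possibility with the father OO and summing P(type O): 1/2·1/2 + 1/2·1 = 3/4.
Similarly for Rh via the mother's Rh distribution: P(Rh+) = 1.
Independent loci: 3/4 × 1 = 3/4.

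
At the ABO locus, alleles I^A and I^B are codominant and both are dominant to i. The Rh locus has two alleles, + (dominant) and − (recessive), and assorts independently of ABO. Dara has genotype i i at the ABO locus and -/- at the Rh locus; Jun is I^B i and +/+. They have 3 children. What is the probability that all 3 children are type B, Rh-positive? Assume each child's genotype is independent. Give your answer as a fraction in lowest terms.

1/8

ABO cross i i × I^B i → 1/2 O, 1/2 B.
Rh cross -/- × +/+ → 1 Rh+; so P(type B, Rh-positive) = 1/2 × 1 = 1/2 per child.
All 3 independent: (1/2)^3 = 1/8.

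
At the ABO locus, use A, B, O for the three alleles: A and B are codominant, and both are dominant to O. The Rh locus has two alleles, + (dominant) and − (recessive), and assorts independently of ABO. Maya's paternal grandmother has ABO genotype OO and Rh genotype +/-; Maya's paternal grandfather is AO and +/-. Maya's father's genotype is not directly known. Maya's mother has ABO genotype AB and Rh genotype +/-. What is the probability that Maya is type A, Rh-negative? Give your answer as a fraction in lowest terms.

1/8

Maya's father's ABO genotype from OO × AO: 1/2 AO, 1/2 OO.
Crossing each possibility with the mother AB and summing P(type A): 1/2·1/2 + 1/2·1/2 = 1/2.
Similarly for Rh via the father's Rh distribution: P(Rh-) = 1/4.
Independent loci: 1/2 × 1/4 = 1/8.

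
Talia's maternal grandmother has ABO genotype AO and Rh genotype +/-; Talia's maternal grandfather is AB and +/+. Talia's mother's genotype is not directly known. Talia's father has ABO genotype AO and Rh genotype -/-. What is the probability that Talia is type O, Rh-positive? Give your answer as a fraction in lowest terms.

Talia's mother's ABO genotype from AO × AB: 1/4 AA, 1/4 AB, 1/4 AO, 1/4 BO.
Crossing each possibility with the father AO and summing P(type O): 1/4·0 + 1/4·0 + 1/4·1/4 + 1/4·1/4 = 1/8.
Similarly for Rh via the mother's Rh distribution: P(Rh+) = 3/4.
Independent loci: 1/8 × 3/4 = 3/32.

3/32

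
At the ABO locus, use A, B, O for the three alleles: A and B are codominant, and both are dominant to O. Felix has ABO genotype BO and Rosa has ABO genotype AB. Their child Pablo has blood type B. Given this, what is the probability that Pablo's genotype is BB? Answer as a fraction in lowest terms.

1/2

Cross BO × AB → 1/4 AB, 1/4 AO, 1/4 BB, 1/4 BO.
Type-B genotypes among offspring: BB (1/4), BO (1/4); total 1/2.
P(BB | type B) = (1/4) / (1/2) = 1/2.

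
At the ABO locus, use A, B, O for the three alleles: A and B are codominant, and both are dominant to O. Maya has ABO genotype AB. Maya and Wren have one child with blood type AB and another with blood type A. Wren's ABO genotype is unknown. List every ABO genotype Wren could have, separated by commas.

For each candidate genotype of Wren, check whether crossing it with AB can produce every observed child phenotype.
  AA → possible child types {A, AB} ✓
  AB → possible child types {A, B, AB} ✓
  AO → possible child types {A, B, AB} ✓
  BB → possible child types {B, AB} ✗
  BO → possible child types {A, B, AB} ✓
  OO → possible child types {A, B} ✗

AA, AB, AO, BO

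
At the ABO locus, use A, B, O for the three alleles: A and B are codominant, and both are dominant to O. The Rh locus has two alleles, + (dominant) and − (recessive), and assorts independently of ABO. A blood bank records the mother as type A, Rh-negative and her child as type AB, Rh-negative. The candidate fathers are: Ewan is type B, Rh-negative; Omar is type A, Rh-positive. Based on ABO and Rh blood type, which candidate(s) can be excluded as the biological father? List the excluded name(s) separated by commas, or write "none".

A candidate is excluded only if no genotype consistent with his phenotype could produce a type AB, Rh-negative child with a type A, Rh-negative mother.
Omar (type A, Rh+): no genotype consistent with that phenotype can produce a type-AB Rh- child with a type-A mother.

Omar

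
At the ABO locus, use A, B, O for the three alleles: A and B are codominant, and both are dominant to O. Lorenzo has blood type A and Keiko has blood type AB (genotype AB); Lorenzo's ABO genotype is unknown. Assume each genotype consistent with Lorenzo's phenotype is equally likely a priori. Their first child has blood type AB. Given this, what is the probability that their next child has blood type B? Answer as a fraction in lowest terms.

Possible genotypes: Lorenzo ∈ {AA, AO}; Keiko ∈ {AB}.
Weight each parental genotype pair by prior × P(type-AB child):
  AA × AB: posterior weight 2/3; P(next child type B) = 0.
  AO × AB: posterior weight 1/3; P(next child type B) = 1/4.
Weighted sum = 1/12.

1/12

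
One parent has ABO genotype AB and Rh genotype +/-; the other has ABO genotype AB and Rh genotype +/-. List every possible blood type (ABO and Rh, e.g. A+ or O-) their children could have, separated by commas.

Gametes from AB × AB give offspring ABO genotypes AA, AB, BB, i.e. phenotypes A, B, AB.
Rh cross +/- × +/- → phenotypes Rh+, Rh-.
Combining independently: A+, A-, B+, B-, AB+, AB-.

A+, A-, B+, B-, AB+, AB-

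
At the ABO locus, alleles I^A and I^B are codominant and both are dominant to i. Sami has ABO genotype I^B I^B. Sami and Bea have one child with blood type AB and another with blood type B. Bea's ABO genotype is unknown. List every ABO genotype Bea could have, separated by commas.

I^A I^B, I^A i

For each candidate genotype of Bea, check whether crossing it with I^B I^B can produce every observed child phenotype.
  I^A I^A → possible child types {AB} ✗
  I^A I^B → possible child types {B, AB} ✓
  I^A i → possible child types {B, AB} ✓
  I^B I^B → possible child types {B} ✗
  I^B i → possible child types {B} ✗
  i i → possible child types {B} ✗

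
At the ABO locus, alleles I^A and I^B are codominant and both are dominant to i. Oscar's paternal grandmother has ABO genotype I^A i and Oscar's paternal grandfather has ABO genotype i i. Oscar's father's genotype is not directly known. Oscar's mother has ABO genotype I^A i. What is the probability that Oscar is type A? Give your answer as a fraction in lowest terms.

5/8

Oscar's father's ABO genotype from I^A i × i i: 1/2 I^A i, 1/2 i i.
Crossing each possibility with the mother I^A i and summing P(type A): 1/2·3/4 + 1/2·1/2 = 5/8.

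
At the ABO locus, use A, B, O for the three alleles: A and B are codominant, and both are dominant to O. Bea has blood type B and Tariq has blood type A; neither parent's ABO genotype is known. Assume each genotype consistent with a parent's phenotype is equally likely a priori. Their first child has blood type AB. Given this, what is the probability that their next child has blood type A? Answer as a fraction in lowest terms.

5/36

Possible genotypes: Bea ∈ {BB, BO}; Tariq ∈ {AA, AO}.
Weight each parental genotype pair by prior × P(type-AB child):
  BB × AA: posterior weight 4/9; P(next child type A) = 0.
  BB × AO: posterior weight 2/9; P(next child type A) = 0.
  BO × AA: posterior weight 2/9; P(next child type A) = 1/2.
  BO × AO: posterior weight 1/9; P(next child type A) = 1/4.
Weighted sum = 5/36.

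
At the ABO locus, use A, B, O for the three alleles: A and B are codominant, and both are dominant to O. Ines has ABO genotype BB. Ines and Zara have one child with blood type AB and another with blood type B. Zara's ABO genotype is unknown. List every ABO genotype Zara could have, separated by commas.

AB, AO

For each candidate genotype of Zara, check whether crossing it with BB can produce every observed child phenotype.
  AA → possible child types {AB} ✗
  AB → possible child types {B, AB} ✓
  AO → possible child types {B, AB} ✓
  BB → possible child types {B} ✗
  BO → possible child types {B} ✗
  OO → possible child types {B} ✗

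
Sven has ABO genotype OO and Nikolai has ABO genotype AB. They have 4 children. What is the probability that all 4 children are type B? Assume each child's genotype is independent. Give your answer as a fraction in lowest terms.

1/16

ABO cross OO × AB → 1/2 A, 1/2 B.
So P(type B) = 1/2 per child.
All 4 independent: (1/2)^4 = 1/16.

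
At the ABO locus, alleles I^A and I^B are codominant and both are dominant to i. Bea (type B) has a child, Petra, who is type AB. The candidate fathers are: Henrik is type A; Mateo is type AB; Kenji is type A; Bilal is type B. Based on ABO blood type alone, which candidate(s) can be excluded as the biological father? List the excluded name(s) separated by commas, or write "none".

Bilal

A candidate is excluded only if no genotype consistent with his phenotype could produce a type AB child with a type B mother.
Bilal (type B): no genotype consistent with that phenotype can produce a type-AB child with a type-B mother.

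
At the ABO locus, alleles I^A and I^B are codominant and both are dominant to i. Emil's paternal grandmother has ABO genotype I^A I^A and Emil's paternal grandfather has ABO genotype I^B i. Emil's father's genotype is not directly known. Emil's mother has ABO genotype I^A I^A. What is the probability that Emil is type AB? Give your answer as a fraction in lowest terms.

1/4

Emil's father's ABO genotype from I^A I^A × I^B i: 1/2 I^A I^B, 1/2 I^A i.
Crossing each possibility with the mother I^A I^A and summing P(type AB): 1/2·1/2 + 1/2·0 = 1/4.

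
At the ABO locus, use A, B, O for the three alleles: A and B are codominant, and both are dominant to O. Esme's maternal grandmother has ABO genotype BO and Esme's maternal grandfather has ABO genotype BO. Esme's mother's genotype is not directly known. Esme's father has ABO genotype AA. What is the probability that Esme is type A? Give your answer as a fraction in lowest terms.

1/2

Esme's mother's ABO genotype from BO × BO: 1/4 BB, 1/2 BO, 1/4 OO.
Crossing each possibility with the father AA and summing P(type A): 1/4·0 + 1/2·1/2 + 1/4·1 = 1/2.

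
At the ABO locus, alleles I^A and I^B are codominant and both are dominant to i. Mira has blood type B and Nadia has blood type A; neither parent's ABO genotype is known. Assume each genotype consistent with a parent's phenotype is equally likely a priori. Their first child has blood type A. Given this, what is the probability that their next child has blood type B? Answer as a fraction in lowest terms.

1/12

Possible genotypes: Mira ∈ {I^B I^B, I^B i}; Nadia ∈ {I^A I^A, I^A i}.
Weight each parental genotype pair by prior × P(type-A child):
  I^B i × I^A I^A: posterior weight 2/3; P(next child type B) = 0.
  I^B i × I^A i: posterior weight 1/3; P(next child type B) = 1/4.
Weighted sum = 1/12.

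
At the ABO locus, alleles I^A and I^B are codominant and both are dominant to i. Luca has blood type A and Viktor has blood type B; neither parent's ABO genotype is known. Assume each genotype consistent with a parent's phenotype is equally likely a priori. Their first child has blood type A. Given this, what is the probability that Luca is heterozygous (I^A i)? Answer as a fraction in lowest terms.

Possible genotypes: Luca ∈ {I^A I^A, I^A i}; Viktor ∈ {I^B I^B, I^B i}.
Weight each parental genotype pair by prior × P(type-A child):
  I^A I^A × I^B i: posterior weight 2/3.
  I^A i × I^B i: posterior weight 1/3.
Sum the posterior weight over pairs where Luca is I^A i: 1/3.

1/3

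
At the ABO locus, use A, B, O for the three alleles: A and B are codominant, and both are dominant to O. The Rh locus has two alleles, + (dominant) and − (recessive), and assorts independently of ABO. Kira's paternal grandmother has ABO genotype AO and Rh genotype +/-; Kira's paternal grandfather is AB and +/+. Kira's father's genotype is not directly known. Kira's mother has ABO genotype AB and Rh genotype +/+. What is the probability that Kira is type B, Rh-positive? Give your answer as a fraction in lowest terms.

1/4

Kira's father's ABO genotype from AO × AB: 1/4 AA, 1/4 AB, 1/4 AO, 1/4 BO.
Crossing each possibility with the mother AB and summing P(type B): 1/4·0 + 1/4·1/4 + 1/4·1/4 + 1/4·1/2 = 1/4.
Similarly for Rh via the father's Rh distribution: P(Rh+) = 1.
Independent loci: 1/4 × 1 = 1/4.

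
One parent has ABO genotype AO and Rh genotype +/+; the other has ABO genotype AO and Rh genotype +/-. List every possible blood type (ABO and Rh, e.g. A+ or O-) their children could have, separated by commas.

O+, A+

Gametes from AO × AO give offspring ABO genotypes AA, AO, OO, i.e. phenotypes O, A.
Rh cross +/+ × +/- → phenotypes Rh+.
Combining independently: O+, A+.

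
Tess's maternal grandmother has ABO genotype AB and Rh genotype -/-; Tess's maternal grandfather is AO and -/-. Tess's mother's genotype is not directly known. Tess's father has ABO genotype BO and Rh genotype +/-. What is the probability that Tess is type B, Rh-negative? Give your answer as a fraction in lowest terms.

3/16

Tess's mother's ABO genotype from AB × AO: 1/4 AA, 1/4 AB, 1/4 AO, 1/4 BO.
Crossing each possibility with the father BO and summing P(type B): 1/4·0 + 1/4·1/2 + 1/4·1/4 + 1/4·3/4 = 3/8.
Similarly for Rh via the mother's Rh distribution: P(Rh-) = 1/2.
Independent loci: 3/8 × 1/2 = 3/16.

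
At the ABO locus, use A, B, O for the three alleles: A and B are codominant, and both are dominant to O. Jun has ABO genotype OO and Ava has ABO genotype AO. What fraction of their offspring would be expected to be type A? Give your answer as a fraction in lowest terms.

1/2

ABO cross OO × AO → offspring phenotypes: 1/2 O, 1/2 A.
So P(type A) = 1/2.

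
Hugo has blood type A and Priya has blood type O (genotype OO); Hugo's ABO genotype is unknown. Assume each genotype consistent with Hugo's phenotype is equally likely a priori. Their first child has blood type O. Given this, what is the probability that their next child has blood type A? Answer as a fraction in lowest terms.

Possible genotypes: Hugo ∈ {AA, AO}; Priya ∈ {OO}.
Weight each parental genotype pair by prior × P(type-O child):
  AO × OO: posterior weight 1; P(next child type A) = 1/2.
Weighted sum = 1/2.

1/2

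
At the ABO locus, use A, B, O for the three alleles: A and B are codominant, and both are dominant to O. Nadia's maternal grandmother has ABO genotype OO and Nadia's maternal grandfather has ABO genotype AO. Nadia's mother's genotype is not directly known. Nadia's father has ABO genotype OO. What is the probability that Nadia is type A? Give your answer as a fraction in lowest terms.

1/4

Nadia's mother's ABO genotype from OO × AO: 1/2 AO, 1/2 OO.
Crossing each possibility with the father OO and summing P(type A): 1/2·1/2 + 1/2·0 = 1/4.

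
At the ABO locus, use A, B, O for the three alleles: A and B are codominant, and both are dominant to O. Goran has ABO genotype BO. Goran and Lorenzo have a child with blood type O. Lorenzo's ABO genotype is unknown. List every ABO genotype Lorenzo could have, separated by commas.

AO, BO, OO

For each candidate genotype of Lorenzo, check whether crossing it with BO can produce every observed child phenotype.
  AA → possible child types {A, AB} ✗
  AB → possible child types {A, B, AB} ✗
  AO → possible child types {O, A, B, AB} ✓
  BB → possible child types {B} ✗
  BO → possible child types {O, B} ✓
  OO → possible child types {O, B} ✓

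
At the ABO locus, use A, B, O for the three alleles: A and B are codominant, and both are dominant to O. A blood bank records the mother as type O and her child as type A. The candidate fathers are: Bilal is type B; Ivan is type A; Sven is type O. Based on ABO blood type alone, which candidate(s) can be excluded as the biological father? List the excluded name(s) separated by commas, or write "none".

Bilal, Sven

A candidate is excluded only if no genotype consistent with his phenotype could produce a type A child with a type O mother.
Bilal (type B): no genotype consistent with that phenotype can produce a type-A child with a type-O mother.
Sven (type O): no genotype consistent with that phenotype can produce a type-A child with a type-O mother.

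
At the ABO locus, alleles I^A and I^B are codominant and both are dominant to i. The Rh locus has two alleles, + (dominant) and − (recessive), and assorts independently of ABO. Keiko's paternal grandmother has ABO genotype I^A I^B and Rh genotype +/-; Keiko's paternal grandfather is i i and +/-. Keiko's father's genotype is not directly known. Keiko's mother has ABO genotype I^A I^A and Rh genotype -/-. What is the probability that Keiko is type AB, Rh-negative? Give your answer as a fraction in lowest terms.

1/8

Keiko's father's ABO genotype from I^A I^B × i i: 1/2 I^A i, 1/2 I^B i.
Crossing each possibility with the mother I^A I^A and summing P(type AB): 1/2·0 + 1/2·1/2 = 1/4.
Similarly for Rh via the father's Rh distribution: P(Rh-) = 1/2.
Independent loci: 1/4 × 1/2 = 1/8.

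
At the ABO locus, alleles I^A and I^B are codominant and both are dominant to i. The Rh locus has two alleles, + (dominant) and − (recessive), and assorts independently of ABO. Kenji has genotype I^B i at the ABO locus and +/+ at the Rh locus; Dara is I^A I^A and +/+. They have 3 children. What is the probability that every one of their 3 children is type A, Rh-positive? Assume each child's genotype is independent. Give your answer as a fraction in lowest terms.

ABO cross I^B i × I^A I^A → 1/2 A, 1/2 AB.
Rh cross +/+ × +/+ → 1 Rh+; so P(type A, Rh-positive) = 1/2 × 1 = 1/2 per child.
All 3 independent: (1/2)^3 = 1/8.

1/8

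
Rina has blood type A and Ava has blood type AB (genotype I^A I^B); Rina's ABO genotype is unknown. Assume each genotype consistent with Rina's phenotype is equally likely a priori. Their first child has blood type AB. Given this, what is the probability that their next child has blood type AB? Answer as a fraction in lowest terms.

5/12

Possible genotypes: Rina ∈ {I^A I^A, I^A i}; Ava ∈ {I^A I^B}.
Weight each parental genotype pair by prior × P(type-AB child):
  I^A I^A × I^A I^B: posterior weight 2/3; P(next child type AB) = 1/2.
  I^A i × I^A I^B: posterior weight 1/3; P(next child type AB) = 1/4.
Weighted sum = 5/12.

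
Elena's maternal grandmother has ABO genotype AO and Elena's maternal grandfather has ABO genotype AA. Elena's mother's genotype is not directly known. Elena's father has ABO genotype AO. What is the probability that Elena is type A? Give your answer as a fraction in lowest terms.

7/8

Elena's mother's ABO genotype from AO × AA: 1/2 AA, 1/2 AO.
Crossing each possibility with the father AO and summing P(type A): 1/2·1 + 1/2·3/4 = 7/8.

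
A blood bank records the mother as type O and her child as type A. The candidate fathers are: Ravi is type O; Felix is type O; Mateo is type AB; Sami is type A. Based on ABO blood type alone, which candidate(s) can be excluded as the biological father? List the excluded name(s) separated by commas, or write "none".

Ravi, Felix

A candidate is excluded only if no genotype consistent with his phenotype could produce a type A child with a type O mother.
Ravi (type O): no genotype consistent with that phenotype can produce a type-A child with a type-O mother.
Felix (type O): no genotype consistent with that phenotype can produce a type-A child with a type-O mother.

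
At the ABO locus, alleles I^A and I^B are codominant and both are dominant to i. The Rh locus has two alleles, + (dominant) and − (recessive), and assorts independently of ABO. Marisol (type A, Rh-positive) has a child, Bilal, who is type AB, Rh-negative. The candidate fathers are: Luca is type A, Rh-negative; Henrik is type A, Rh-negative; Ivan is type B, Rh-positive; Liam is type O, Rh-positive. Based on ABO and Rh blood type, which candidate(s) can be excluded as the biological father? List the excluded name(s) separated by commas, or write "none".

A candidate is excluded only if no genotype consistent with his phenotype could produce a type AB, Rh-negative child with a type A, Rh-positive mother.
Luca (type A, Rh-): no genotype consistent with that phenotype can produce a type-AB Rh- child with a type-A mother.
Henrik (type A, Rh-): no genotype consistent with that phenotype can produce a type-AB Rh- child with a type-A mother.
Liam (type O, Rh+): no genotype consistent with that phenotype can produce a type-AB Rh- child with a type-A mother.

Luca, Henrik, Liam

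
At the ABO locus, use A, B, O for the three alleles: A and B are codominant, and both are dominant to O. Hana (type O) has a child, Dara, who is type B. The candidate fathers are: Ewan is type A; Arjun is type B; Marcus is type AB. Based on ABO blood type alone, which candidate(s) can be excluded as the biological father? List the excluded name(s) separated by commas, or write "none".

A candidate is excluded only if no genotype consistent with his phenotype could produce a type B child with a type O mother.
Ewan (type A): no genotype consistent with that phenotype can produce a type-B child with a type-O mother.

Ewan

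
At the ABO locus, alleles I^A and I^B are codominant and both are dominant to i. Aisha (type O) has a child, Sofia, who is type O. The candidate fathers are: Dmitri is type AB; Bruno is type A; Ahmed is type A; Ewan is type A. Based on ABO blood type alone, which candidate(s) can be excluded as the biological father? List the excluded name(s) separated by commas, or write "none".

Dmitri

A candidate is excluded only if no genotype consistent with his phenotype could produce a type O child with a type O mother.
Dmitri (type AB): no genotype consistent with that phenotype can produce a type-O child with a type-O mother.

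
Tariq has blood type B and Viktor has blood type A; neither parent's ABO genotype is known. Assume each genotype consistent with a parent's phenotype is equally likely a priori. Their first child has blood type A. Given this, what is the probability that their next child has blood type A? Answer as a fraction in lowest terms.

5/12

Possible genotypes: Tariq ∈ {BB, BO}; Viktor ∈ {AA, AO}.
Weight each parental genotype pair by prior × P(type-A child):
  BO × AA: posterior weight 2/3; P(next child type A) = 1/2.
  BO × AO: posterior weight 1/3; P(next child type A) = 1/4.
Weighted sum = 5/12.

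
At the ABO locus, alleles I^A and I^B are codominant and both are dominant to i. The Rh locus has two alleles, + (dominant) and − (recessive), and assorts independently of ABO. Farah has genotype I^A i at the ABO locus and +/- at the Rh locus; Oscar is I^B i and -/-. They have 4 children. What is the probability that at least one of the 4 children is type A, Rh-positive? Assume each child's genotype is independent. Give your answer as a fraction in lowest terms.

1695/4096

ABO cross I^A i × I^B i → 1/4 O, 1/4 A, 1/4 B, 1/4 AB.
Rh cross +/- × -/- → 1/2 Rh+, 1/2 Rh-; so P(type A, Rh-positive) = 1/4 × 1/2 = 1/8 per child.
P(none) = (7/8)^4 = 2401/4096; P(at least one) = 1 − 2401/4096 = 1695/4096.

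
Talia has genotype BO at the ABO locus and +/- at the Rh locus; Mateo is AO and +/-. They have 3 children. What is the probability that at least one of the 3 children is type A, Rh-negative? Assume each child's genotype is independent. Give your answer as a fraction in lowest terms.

ABO cross BO × AO → 1/4 O, 1/4 A, 1/4 B, 1/4 AB.
Rh cross +/- × +/- → 3/4 Rh+, 1/4 Rh-; so P(type A, Rh-negative) = 1/4 × 1/4 = 1/16 per child.
P(none) = (15/16)^3 = 3375/4096; P(at least one) = 1 − 3375/4096 = 721/4096.

721/4096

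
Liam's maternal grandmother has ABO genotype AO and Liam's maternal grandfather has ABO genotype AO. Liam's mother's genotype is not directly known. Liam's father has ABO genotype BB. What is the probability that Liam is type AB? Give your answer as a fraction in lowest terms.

Liam's mother's ABO genotype from AO × AO: 1/4 AA, 1/2 AO, 1/4 OO.
Crossing each possibility with the father BB and summing P(type AB): 1/4·1 + 1/2·1/2 + 1/4·0 = 1/2.

1/2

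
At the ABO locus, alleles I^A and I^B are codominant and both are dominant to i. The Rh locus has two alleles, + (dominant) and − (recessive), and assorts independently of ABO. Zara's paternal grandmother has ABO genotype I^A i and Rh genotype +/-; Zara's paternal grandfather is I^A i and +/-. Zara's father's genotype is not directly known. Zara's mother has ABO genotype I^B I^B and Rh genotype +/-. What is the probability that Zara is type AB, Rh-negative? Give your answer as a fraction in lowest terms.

1/8

Zara's father's ABO genotype from I^A i × I^A i: 1/4 I^A I^A, 1/2 I^A i, 1/4 i i.
Crossing each possibility with the mother I^B I^B and summing P(type AB): 1/4·1 + 1/2·1/2 + 1/4·0 = 1/2.
Similarly for Rh via the father's Rh distribution: P(Rh-) = 1/4.
Independent loci: 1/2 × 1/4 = 1/8.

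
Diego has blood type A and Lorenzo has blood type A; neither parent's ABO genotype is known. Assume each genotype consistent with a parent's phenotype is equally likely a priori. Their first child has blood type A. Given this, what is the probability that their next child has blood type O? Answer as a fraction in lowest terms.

Possible genotypes: Diego ∈ {I^A I^A, I^A i}; Lorenzo ∈ {I^A I^A, I^A i}.
Weight each parental genotype pair by prior × P(type-A child):
  I^A I^A × I^A I^A: posterior weight 4/15; P(next child type O) = 0.
  I^A I^A × I^A i: posterior weight 4/15; P(next child type O) = 0.
  I^A i × I^A I^A: posterior weight 4/15; P(next child type O) = 0.
  I^A i × I^A i: posterior weight 1/5; P(next child type O) = 1/4.
Weighted sum = 1/20.

1/20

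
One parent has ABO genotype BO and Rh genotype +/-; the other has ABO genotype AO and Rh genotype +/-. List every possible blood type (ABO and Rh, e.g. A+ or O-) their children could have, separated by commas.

O+, O-, A+, A-, B+, B-, AB+, AB-

Gametes from BO × AO give offspring ABO genotypes AB, AO, BO, OO, i.e. phenotypes O, A, B, AB.
Rh cross +/- × +/- → phenotypes Rh+, Rh-.
Combining independently: O+, O-, A+, A-, B+, B-, AB+, AB-.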